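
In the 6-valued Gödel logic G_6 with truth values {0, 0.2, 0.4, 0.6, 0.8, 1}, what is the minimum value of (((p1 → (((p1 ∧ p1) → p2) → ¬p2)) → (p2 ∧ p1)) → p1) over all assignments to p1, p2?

0.20

The minimum is attained at p1 = 0.2, p2 = 0.2:
  (p1 ∧ p1) = min(0.2, 0.2) = 0.2
  ((p1 ∧ p1) → p2): 0.2 ≤ 0.2, so result = 1
  ¬p2: Gödel ¬ of 0.2 = 0 (operand ≠ 0)
  (((p1 ∧ p1) → p2) → ¬p2): 1 > 0, so result = 0
  (p1 → (((p1 ∧ p1) → p2) → ¬p2)): 0.2 > 0, so result = 0
  (p2 ∧ p1) = min(0.2, 0.2) = 0.2
  ((p1 → (((p1 ∧ p1) → p2) → ¬p2)) → (p2 ∧ p1)): 0 ≤ 0.2, so result = 1
  (((p1 → (((p1 ∧ p1) → p2) → ¬p2)) → (p2 ∧ p1)) → p1): 1 > 0.2, so result = 0.2
Checking all 36 assignments confirms none give a value below 0.20.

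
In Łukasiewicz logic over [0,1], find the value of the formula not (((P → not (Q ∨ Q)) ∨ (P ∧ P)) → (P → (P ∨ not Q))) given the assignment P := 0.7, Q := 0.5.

0.00

(Q ∨ Q) = max(0.5, 0.5) = 0.5
not (Q ∨ Q): Łukasiewicz ¬ gives 1 − 0.5 = 0.5
(P → not (Q ∨ Q)): min(1, 1 − 0.7 + 0.5) = 0.8
(P ∧ P) = min(0.7, 0.7) = 0.7
((P → not (Q ∨ Q)) ∨ (P ∧ P)) = max(0.8, 0.7) = 0.8
not Q: Łukasiewicz ¬ gives 1 − 0.5 = 0.5
(P ∨ not Q) = max(0.7, 0.5) = 0.7
(P → (P ∨ not Q)): min(1, 1 − 0.7 + 0.7) = 1
(((P → not (Q ∨ Q)) ∨ (P ∧ P)) → (P → (P ∨ not Q))): min(1, 1 − 0.8 + 1) = 1
not (((P → not (Q ∨ Q)) ∨ (P ∧ P)) → (P → (P ∨ not Q))): Łukasiewicz ¬ gives 1 − 1 = 0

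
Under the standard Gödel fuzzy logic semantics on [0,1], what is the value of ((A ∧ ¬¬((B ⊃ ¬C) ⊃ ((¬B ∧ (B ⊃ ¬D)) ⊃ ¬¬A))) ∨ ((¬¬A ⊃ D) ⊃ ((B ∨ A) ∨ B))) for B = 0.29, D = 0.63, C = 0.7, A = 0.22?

0.29

¬C: Gödel ¬ of 0.7 = 0 (operand ≠ 0)
(B ⊃ ¬C): 0.29 > 0, so result = 0
¬B: Gödel ¬ of 0.29 = 0 (operand ≠ 0)
¬D: Gödel ¬ of 0.63 = 0 (operand ≠ 0)
(B ⊃ ¬D): 0.29 > 0, so result = 0
(¬B ∧ (B ⊃ ¬D)) = min(0, 0) = 0
¬A: Gödel ¬ of 0.22 = 0 (operand ≠ 0)
¬¬A: Gödel ¬ of 0 = 1 (operand is 0)
((¬B ∧ (B ⊃ ¬D)) ⊃ ¬¬A): 0 ≤ 1, so result = 1
((B ⊃ ¬C) ⊃ ((¬B ∧ (B ⊃ ¬D)) ⊃ ¬¬A)): 0 ≤ 1, so result = 1
¬((B ⊃ ¬C) ⊃ ((¬B ∧ (B ⊃ ¬D)) ⊃ ¬¬A)): Gödel ¬ of 1 = 0 (operand ≠ 0)
¬¬((B ⊃ ¬C) ⊃ ((¬B ∧ (B ⊃ ¬D)) ⊃ ¬¬A)): Gödel ¬ of 0 = 1 (operand is 0)
(A ∧ ¬¬((B ⊃ ¬C) ⊃ ((¬B ∧ (B ⊃ ¬D)) ⊃ ¬¬A))) = min(0.22, 1) = 0.22
¬A: Gödel ¬ of 0.22 = 0 (operand ≠ 0)
¬¬A: Gödel ¬ of 0 = 1 (operand is 0)
(¬¬A ⊃ D): 1 > 0.63, so result = 0.63
(B ∨ A) = max(0.29, 0.22) = 0.29
((B ∨ A) ∨ B) = max(0.29, 0.29) = 0.29
((¬¬A ⊃ D) ⊃ ((B ∨ A) ∨ B)): 0.63 > 0.29, so result = 0.29
((A ∧ ¬¬((B ⊃ ¬C) ⊃ ((¬B ∧ (B ⊃ ¬D)) ⊃ ¬¬A))) ∨ ((¬¬A ⊃ D) ⊃ ((B ∨ A) ∨ B))) = max(0.22, 0.29) = 0.29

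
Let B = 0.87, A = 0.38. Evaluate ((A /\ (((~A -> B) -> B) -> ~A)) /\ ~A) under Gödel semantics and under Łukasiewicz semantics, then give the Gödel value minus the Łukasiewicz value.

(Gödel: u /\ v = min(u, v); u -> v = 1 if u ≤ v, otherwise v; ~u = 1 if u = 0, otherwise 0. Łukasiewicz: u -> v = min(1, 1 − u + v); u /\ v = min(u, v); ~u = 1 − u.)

-0.38

Gödel evaluation:
  ~A: Gödel ¬ of 0.38 = 0 (operand ≠ 0)
  (~A -> B): 0 ≤ 0.87, so result = 1
  ((~A -> B) -> B): 1 > 0.87, so result = 0.87
  ~A: Gödel ¬ of 0.38 = 0 (operand ≠ 0)
  (((~A -> B) -> B) -> ~A): 0.87 > 0, so result = 0
  (A /\ (((~A -> B) -> B) -> ~A)) = min(0.38, 0) = 0
  ~A: Gödel ¬ of 0.38 = 0 (operand ≠ 0)
  ((A /\ (((~A -> B) -> B) -> ~A)) /\ ~A) = min(0, 0) = 0
  Gödel value = 0
Łukasiewicz evaluation:
  ~A: Łukasiewicz ¬ gives 1 − 0.38 = 0.62
  (~A -> B): min(1, 1 − 0.62 + 0.87) = 1
  ((~A -> B) -> B): min(1, 1 − 1 + 0.87) = 0.87
  ~A: Łukasiewicz ¬ gives 1 − 0.38 = 0.62
  (((~A -> B) -> B) -> ~A): min(1, 1 − 0.87 + 0.62) = 0.75
  (A /\ (((~A -> B) -> B) -> ~A)) = min(0.38, 0.75) = 0.38
  ~A: Łukasiewicz ¬ gives 1 − 0.38 = 0.62
  ((A /\ (((~A -> B) -> B) -> ~A)) /\ ~A) = min(0.38, 0.62) = 0.38
  Łukasiewicz value = 0.38
Difference: 0 − 0.38 = -0.38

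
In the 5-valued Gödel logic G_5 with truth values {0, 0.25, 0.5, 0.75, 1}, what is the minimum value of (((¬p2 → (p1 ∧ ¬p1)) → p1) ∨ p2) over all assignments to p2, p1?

The minimum is attained at p2 = 0.25, p1 = 0:
  ¬p2: Gödel ¬ of 0.25 = 0 (operand ≠ 0)
  ¬p1: Gödel ¬ of 0 = 1 (operand is 0)
  (p1 ∧ ¬p1) = min(0, 1) = 0
  (¬p2 → (p1 ∧ ¬p1)): 0 ≤ 0, so result = 1
  ((¬p2 → (p1 ∧ ¬p1)) → p1): 1 > 0, so result = 0
  (((¬p2 → (p1 ∧ ¬p1)) → p1) ∨ p2) = max(0, 0.25) = 0.25
Checking all 25 assignments confirms none give a value below 0.25.

0.25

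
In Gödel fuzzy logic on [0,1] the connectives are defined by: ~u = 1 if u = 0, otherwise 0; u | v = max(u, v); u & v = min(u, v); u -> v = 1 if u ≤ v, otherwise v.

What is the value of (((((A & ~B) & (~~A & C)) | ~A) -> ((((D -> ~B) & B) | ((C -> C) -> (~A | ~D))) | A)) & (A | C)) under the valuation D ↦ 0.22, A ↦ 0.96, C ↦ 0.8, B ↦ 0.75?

~B: Gödel ¬ of 0.75 = 0 (operand ≠ 0)
(A & ~B) = min(0.96, 0) = 0
~A: Gödel ¬ of 0.96 = 0 (operand ≠ 0)
~~A: Gödel ¬ of 0 = 1 (operand is 0)
(~~A & C) = min(1, 0.8) = 0.8
((A & ~B) & (~~A & C)) = min(0, 0.8) = 0
~A: Gödel ¬ of 0.96 = 0 (operand ≠ 0)
(((A & ~B) & (~~A & C)) | ~A) = max(0, 0) = 0
~B: Gödel ¬ of 0.75 = 0 (operand ≠ 0)
(D -> ~B): 0.22 > 0, so result = 0
((D -> ~B) & B) = min(0, 0.75) = 0
(C -> C): 0.8 ≤ 0.8, so result = 1
~A: Gödel ¬ of 0.96 = 0 (operand ≠ 0)
~D: Gödel ¬ of 0.22 = 0 (operand ≠ 0)
(~A | ~D) = max(0, 0) = 0
((C -> C) -> (~A | ~D)): 1 > 0, so result = 0
(((D -> ~B) & B) | ((C -> C) -> (~A | ~D))) = max(0, 0) = 0
((((D -> ~B) & B) | ((C -> C) -> (~A | ~D))) | A) = max(0, 0.96) = 0.96
((((A & ~B) & (~~A & C)) | ~A) -> ((((D -> ~B) & B) | ((C -> C) -> (~A | ~D))) | A)): 0 ≤ 0.96, so result = 1
(A | C) = max(0.96, 0.8) = 0.96
(((((A & ~B) & (~~A & C)) | ~A) -> ((((D -> ~B) & B) | ((C -> C) -> (~A | ~D))) | A)) & (A | C)) = min(1, 0.96) = 0.96

0.96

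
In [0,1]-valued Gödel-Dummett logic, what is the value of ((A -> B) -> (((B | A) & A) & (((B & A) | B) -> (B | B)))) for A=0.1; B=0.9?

(A -> B): 0.1 ≤ 0.9, so result = 1
(B | A) = max(0.9, 0.1) = 0.9
((B | A) & A) = min(0.9, 0.1) = 0.1
(B & A) = min(0.9, 0.1) = 0.1
((B & A) | B) = max(0.1, 0.9) = 0.9
(B | B) = max(0.9, 0.9) = 0.9
(((B & A) | B) -> (B | B)): 0.9 ≤ 0.9, so result = 1
(((B | A) & A) & (((B & A) | B) -> (B | B))) = min(0.1, 1) = 0.1
((A -> B) -> (((B | A) & A) & (((B & A) | B) -> (B | B)))): 1 > 0.1, so result = 0.1

0.10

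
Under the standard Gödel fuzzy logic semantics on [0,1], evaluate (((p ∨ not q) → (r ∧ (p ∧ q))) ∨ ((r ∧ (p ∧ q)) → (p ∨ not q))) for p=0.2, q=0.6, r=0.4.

not q: Gödel ¬ of 0.6 = 0 (operand ≠ 0)
(p ∨ not q) = max(0.2, 0) = 0.2
(p ∧ q) = min(0.2, 0.6) = 0.2
(r ∧ (p ∧ q)) = min(0.4, 0.2) = 0.2
((p ∨ not q) → (r ∧ (p ∧ q))): 0.2 ≤ 0.2, so result = 1
(p ∧ q) = min(0.2, 0.6) = 0.2
(r ∧ (p ∧ q)) = min(0.4, 0.2) = 0.2
not q: Gödel ¬ of 0.6 = 0 (operand ≠ 0)
(p ∨ not q) = max(0.2, 0) = 0.2
((r ∧ (p ∧ q)) → (p ∨ not q)): 0.2 ≤ 0.2, so result = 1
(((p ∨ not q) → (r ∧ (p ∧ q))) ∨ ((r ∧ (p ∧ q)) → (p ∨ not q))) = max(1, 1) = 1

1.00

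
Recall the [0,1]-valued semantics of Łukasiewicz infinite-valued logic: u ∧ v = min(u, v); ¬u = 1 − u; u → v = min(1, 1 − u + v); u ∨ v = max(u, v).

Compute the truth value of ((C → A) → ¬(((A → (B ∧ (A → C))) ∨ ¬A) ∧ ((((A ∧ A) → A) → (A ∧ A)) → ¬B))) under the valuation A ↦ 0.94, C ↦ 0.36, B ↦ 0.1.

0.84

(C → A): min(1, 1 − 0.36 + 0.94) = 1
(A → C): min(1, 1 − 0.94 + 0.36) = 0.42
(B ∧ (A → C)) = min(0.1, 0.42) = 0.1
(A → (B ∧ (A → C))): min(1, 1 − 0.94 + 0.1) = 0.16
¬A: Łukasiewicz ¬ gives 1 − 0.94 = 0.06
((A → (B ∧ (A → C))) ∨ ¬A) = max(0.16, 0.06) = 0.16
(A ∧ A) = min(0.94, 0.94) = 0.94
((A ∧ A) → A): min(1, 1 − 0.94 + 0.94) = 1
(A ∧ A) = min(0.94, 0.94) = 0.94
(((A ∧ A) → A) → (A ∧ A)): min(1, 1 − 1 + 0.94) = 0.94
¬B: Łukasiewicz ¬ gives 1 − 0.1 = 0.9
((((A ∧ A) → A) → (A ∧ A)) → ¬B): min(1, 1 − 0.94 + 0.9) = 0.96
(((A → (B ∧ (A → C))) ∨ ¬A) ∧ ((((A ∧ A) → A) → (A ∧ A)) → ¬B)) = min(0.16, 0.96) = 0.16
¬(((A → (B ∧ (A → C))) ∨ ¬A) ∧ ((((A ∧ A) → A) → (A ∧ A)) → ¬B)): Łukasiewicz ¬ gives 1 − 0.16 = 0.84
((C → A) → ¬(((A → (B ∧ (A → C))) ∨ ¬A) ∧ ((((A ∧ A) → A) → (A ∧ A)) → ¬B))): min(1, 1 − 1 + 0.84) = 0.84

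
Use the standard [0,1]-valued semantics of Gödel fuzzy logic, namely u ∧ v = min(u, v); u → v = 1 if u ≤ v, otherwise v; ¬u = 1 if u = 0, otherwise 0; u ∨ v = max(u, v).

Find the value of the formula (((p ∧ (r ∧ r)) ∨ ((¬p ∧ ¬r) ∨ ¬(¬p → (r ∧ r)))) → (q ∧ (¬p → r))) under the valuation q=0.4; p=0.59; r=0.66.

(r ∧ r) = min(0.66, 0.66) = 0.66
(p ∧ (r ∧ r)) = min(0.59, 0.66) = 0.59
¬p: Gödel ¬ of 0.59 = 0 (operand ≠ 0)
¬r: Gödel ¬ of 0.66 = 0 (operand ≠ 0)
(¬p ∧ ¬r) = min(0, 0) = 0
¬p: Gödel ¬ of 0.59 = 0 (operand ≠ 0)
(r ∧ r) = min(0.66, 0.66) = 0.66
(¬p → (r ∧ r)): 0 ≤ 0.66, so result = 1
¬(¬p → (r ∧ r)): Gödel ¬ of 1 = 0 (operand ≠ 0)
((¬p ∧ ¬r) ∨ ¬(¬p → (r ∧ r))) = max(0, 0) = 0
((p ∧ (r ∧ r)) ∨ ((¬p ∧ ¬r) ∨ ¬(¬p → (r ∧ r)))) = max(0.59, 0) = 0.59
¬p: Gödel ¬ of 0.59 = 0 (operand ≠ 0)
(¬p → r): 0 ≤ 0.66, so result = 1
(q ∧ (¬p → r)) = min(0.4, 1) = 0.4
(((p ∧ (r ∧ r)) ∨ ((¬p ∧ ¬r) ∨ ¬(¬p → (r ∧ r)))) → (q ∧ (¬p → r))): 0.59 > 0.4, so result = 0.4

0.40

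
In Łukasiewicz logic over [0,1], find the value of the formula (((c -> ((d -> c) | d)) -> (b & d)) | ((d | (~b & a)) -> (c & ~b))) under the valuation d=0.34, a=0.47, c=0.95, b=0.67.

(d -> c): min(1, 1 − 0.34 + 0.95) = 1
((d -> c) | d) = max(1, 0.34) = 1
(c -> ((d -> c) | d)): min(1, 1 − 0.95 + 1) = 1
(b & d) = min(0.67, 0.34) = 0.34
((c -> ((d -> c) | d)) -> (b & d)): min(1, 1 − 1 + 0.34) = 0.34
~b: Łukasiewicz ¬ gives 1 − 0.67 = 0.33
(~b & a) = min(0.33, 0.47) = 0.33
(d | (~b & a)) = max(0.34, 0.33) = 0.34
~b: Łukasiewicz ¬ gives 1 − 0.67 = 0.33
(c & ~b) = min(0.95, 0.33) = 0.33
((d | (~b & a)) -> (c & ~b)): min(1, 1 − 0.34 + 0.33) = 0.99
(((c -> ((d -> c) | d)) -> (b & d)) | ((d | (~b & a)) -> (c & ~b))) = max(0.34, 0.99) = 0.99

0.99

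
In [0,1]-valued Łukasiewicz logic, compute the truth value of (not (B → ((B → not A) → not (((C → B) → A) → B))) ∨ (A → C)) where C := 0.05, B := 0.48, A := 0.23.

not A: Łukasiewicz ¬ gives 1 − 0.23 = 0.77
(B → not A): min(1, 1 − 0.48 + 0.77) = 1
(C → B): min(1, 1 − 0.05 + 0.48) = 1
((C → B) → A): min(1, 1 − 1 + 0.23) = 0.23
(((C → B) → A) → B): min(1, 1 − 0.23 + 0.48) = 1
not (((C → B) → A) → B): Łukasiewicz ¬ gives 1 − 1 = 0
((B → not A) → not (((C → B) → A) → B)): min(1, 1 − 1 + 0) = 0
(B → ((B → not A) → not (((C → B) → A) → B))): min(1, 1 − 0.48 + 0) = 0.52
not (B → ((B → not A) → not (((C → B) → A) → B))): Łukasiewicz ¬ gives 1 − 0.52 = 0.48
(A → C): min(1, 1 − 0.23 + 0.05) = 0.82
(not (B → ((B → not A) → not (((C → B) → A) → B))) ∨ (A → C)) = max(0.48, 0.82) = 0.82

0.82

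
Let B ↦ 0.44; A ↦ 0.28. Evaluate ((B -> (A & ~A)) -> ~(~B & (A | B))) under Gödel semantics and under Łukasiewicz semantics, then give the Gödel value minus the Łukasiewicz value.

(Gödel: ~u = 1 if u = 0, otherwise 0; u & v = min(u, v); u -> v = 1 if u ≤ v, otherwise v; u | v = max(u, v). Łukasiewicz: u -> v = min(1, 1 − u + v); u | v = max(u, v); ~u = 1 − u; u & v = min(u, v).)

0.28

Gödel evaluation:
  ~A: Gödel ¬ of 0.28 = 0 (operand ≠ 0)
  (A & ~A) = min(0.28, 0) = 0
  (B -> (A & ~A)): 0.44 > 0, so result = 0
  ~B: Gödel ¬ of 0.44 = 0 (operand ≠ 0)
  (A | B) = max(0.28, 0.44) = 0.44
  (~B & (A | B)) = min(0, 0.44) = 0
  ~(~B & (A | B)): Gödel ¬ of 0 = 1 (operand is 0)
  ((B -> (A & ~A)) -> ~(~B & (A | B))): 0 ≤ 1, so result = 1
  Gödel value = 1
Łukasiewicz evaluation:
  ~A: Łukasiewicz ¬ gives 1 − 0.28 = 0.72
  (A & ~A) = min(0.28, 0.72) = 0.28
  (B -> (A & ~A)): min(1, 1 − 0.44 + 0.28) = 0.84
  ~B: Łukasiewicz ¬ gives 1 − 0.44 = 0.56
  (A | B) = max(0.28, 0.44) = 0.44
  (~B & (A | B)) = min(0.56, 0.44) = 0.44
  ~(~B & (A | B)): Łukasiewicz ¬ gives 1 − 0.44 = 0.56
  ((B -> (A & ~A)) -> ~(~B & (A | B))): min(1, 1 − 0.84 + 0.56) = 0.72
  Łukasiewicz value = 0.72
Difference: 1 − 0.72 = 0.28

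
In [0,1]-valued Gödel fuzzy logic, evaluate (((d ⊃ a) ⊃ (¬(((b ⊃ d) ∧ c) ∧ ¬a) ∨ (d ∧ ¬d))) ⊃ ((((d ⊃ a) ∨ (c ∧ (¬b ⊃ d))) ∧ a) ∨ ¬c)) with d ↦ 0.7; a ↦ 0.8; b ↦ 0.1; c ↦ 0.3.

0.80

(d ⊃ a): 0.7 ≤ 0.8, so result = 1
(b ⊃ d): 0.1 ≤ 0.7, so result = 1
((b ⊃ d) ∧ c) = min(1, 0.3) = 0.3
¬a: Gödel ¬ of 0.8 = 0 (operand ≠ 0)
(((b ⊃ d) ∧ c) ∧ ¬a) = min(0.3, 0) = 0
¬(((b ⊃ d) ∧ c) ∧ ¬a): Gödel ¬ of 0 = 1 (operand is 0)
¬d: Gödel ¬ of 0.7 = 0 (operand ≠ 0)
(d ∧ ¬d) = min(0.7, 0) = 0
(¬(((b ⊃ d) ∧ c) ∧ ¬a) ∨ (d ∧ ¬d)) = max(1, 0) = 1
((d ⊃ a) ⊃ (¬(((b ⊃ d) ∧ c) ∧ ¬a) ∨ (d ∧ ¬d))): 1 ≤ 1, so result = 1
(d ⊃ a): 0.7 ≤ 0.8, so result = 1
¬b: Gödel ¬ of 0.1 = 0 (operand ≠ 0)
(¬b ⊃ d): 0 ≤ 0.7, so result = 1
(c ∧ (¬b ⊃ d)) = min(0.3, 1) = 0.3
((d ⊃ a) ∨ (c ∧ (¬b ⊃ d))) = max(1, 0.3) = 1
(((d ⊃ a) ∨ (c ∧ (¬b ⊃ d))) ∧ a) = min(1, 0.8) = 0.8
¬c: Gödel ¬ of 0.3 = 0 (operand ≠ 0)
((((d ⊃ a) ∨ (c ∧ (¬b ⊃ d))) ∧ a) ∨ ¬c) = max(0.8, 0) = 0.8
(((d ⊃ a) ⊃ (¬(((b ⊃ d) ∧ c) ∧ ¬a) ∨ (d ∧ ¬d))) ⊃ ((((d ⊃ a) ∨ (c ∧ (¬b ⊃ d))) ∧ a) ∨ ¬c)): 1 > 0.8, so result = 0.8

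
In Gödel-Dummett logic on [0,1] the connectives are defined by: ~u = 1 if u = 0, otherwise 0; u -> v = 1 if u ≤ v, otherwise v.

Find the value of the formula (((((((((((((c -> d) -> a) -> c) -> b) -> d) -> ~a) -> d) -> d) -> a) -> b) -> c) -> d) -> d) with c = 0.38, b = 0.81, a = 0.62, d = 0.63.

0.63

(c -> d): 0.38 ≤ 0.63, so result = 1
((c -> d) -> a): 1 > 0.62, so result = 0.62
(((c -> d) -> a) -> c): 0.62 > 0.38, so result = 0.38
((((c -> d) -> a) -> c) -> b): 0.38 ≤ 0.81, so result = 1
(((((c -> d) -> a) -> c) -> b) -> d): 1 > 0.63, so result = 0.63
~a: Gödel ¬ of 0.62 = 0 (operand ≠ 0)
((((((c -> d) -> a) -> c) -> b) -> d) -> ~a): 0.63 > 0, so result = 0
(((((((c -> d) -> a) -> c) -> b) -> d) -> ~a) -> d): 0 ≤ 0.63, so result = 1
((((((((c -> d) -> a) -> c) -> b) -> d) -> ~a) -> d) -> d): 1 > 0.63, so result = 0.63
(((((((((c -> d) -> a) -> c) -> b) -> d) -> ~a) -> d) -> d) -> a): 0.63 > 0.62, so result = 0.62
((((((((((c -> d) -> a) -> c) -> b) -> d) -> ~a) -> d) -> d) -> a) -> b): 0.62 ≤ 0.81, so result = 1
(((((((((((c -> d) -> a) -> c) -> b) -> d) -> ~a) -> d) -> d) -> a) -> b) -> c): 1 > 0.38, so result = 0.38
((((((((((((c -> d) -> a) -> c) -> b) -> d) -> ~a) -> d) -> d) -> a) -> b) -> c) -> d): 0.38 ≤ 0.63, so result = 1
(((((((((((((c -> d) -> a) -> c) -> b) -> d) -> ~a) -> d) -> d) -> a) -> b) -> c) -> d) -> d): 1 > 0.63, so result = 0.63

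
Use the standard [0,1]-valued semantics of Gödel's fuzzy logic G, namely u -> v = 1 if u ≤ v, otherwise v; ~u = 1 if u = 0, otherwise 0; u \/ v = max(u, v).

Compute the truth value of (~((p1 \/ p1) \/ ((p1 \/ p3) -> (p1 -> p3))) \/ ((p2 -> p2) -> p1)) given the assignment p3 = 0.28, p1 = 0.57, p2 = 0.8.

0.57

(p1 \/ p1) = max(0.57, 0.57) = 0.57
(p1 \/ p3) = max(0.57, 0.28) = 0.57
(p1 -> p3): 0.57 > 0.28, so result = 0.28
((p1 \/ p3) -> (p1 -> p3)): 0.57 > 0.28, so result = 0.28
((p1 \/ p1) \/ ((p1 \/ p3) -> (p1 -> p3))) = max(0.57, 0.28) = 0.57
~((p1 \/ p1) \/ ((p1 \/ p3) -> (p1 -> p3))): Gödel ¬ of 0.57 = 0 (operand ≠ 0)
(p2 -> p2): 0.8 ≤ 0.8, so result = 1
((p2 -> p2) -> p1): 1 > 0.57, so result = 0.57
(~((p1 \/ p1) \/ ((p1 \/ p3) -> (p1 -> p3))) \/ ((p2 -> p2) -> p1)) = max(0, 0.57) = 0.57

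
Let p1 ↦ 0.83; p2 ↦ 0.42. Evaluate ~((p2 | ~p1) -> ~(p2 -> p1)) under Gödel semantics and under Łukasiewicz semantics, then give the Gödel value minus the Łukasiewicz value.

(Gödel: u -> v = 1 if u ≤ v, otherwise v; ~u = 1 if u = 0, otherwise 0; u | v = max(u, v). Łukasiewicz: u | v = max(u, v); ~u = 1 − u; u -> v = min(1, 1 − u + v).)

Gödel evaluation:
  ~p1: Gödel ¬ of 0.83 = 0 (operand ≠ 0)
  (p2 | ~p1) = max(0.42, 0) = 0.42
  (p2 -> p1): 0.42 ≤ 0.83, so result = 1
  ~(p2 -> p1): Gödel ¬ of 1 = 0 (operand ≠ 0)
  ((p2 | ~p1) -> ~(p2 -> p1)): 0.42 > 0, so result = 0
  ~((p2 | ~p1) -> ~(p2 -> p1)): Gödel ¬ of 0 = 1 (operand is 0)
  Gödel value = 1
Łukasiewicz evaluation:
  ~p1: Łukasiewicz ¬ gives 1 − 0.83 = 0.17
  (p2 | ~p1) = max(0.42, 0.17) = 0.42
  (p2 -> p1): min(1, 1 − 0.42 + 0.83) = 1
  ~(p2 -> p1): Łukasiewicz ¬ gives 1 − 1 = 0
  ((p2 | ~p1) -> ~(p2 -> p1)): min(1, 1 − 0.42 + 0) = 0.58
  ~((p2 | ~p1) -> ~(p2 -> p1)): Łukasiewicz ¬ gives 1 − 0.58 = 0.42
  Łukasiewicz value = 0.42
Difference: 1 − 0.42 = 0.58

0.58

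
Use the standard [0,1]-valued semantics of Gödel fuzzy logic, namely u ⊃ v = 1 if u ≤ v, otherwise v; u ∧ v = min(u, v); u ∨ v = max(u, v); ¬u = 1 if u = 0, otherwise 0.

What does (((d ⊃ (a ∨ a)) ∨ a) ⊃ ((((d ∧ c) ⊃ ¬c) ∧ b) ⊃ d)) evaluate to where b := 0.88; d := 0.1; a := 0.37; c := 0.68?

1.00

(a ∨ a) = max(0.37, 0.37) = 0.37
(d ⊃ (a ∨ a)): 0.1 ≤ 0.37, so result = 1
((d ⊃ (a ∨ a)) ∨ a) = max(1, 0.37) = 1
(d ∧ c) = min(0.1, 0.68) = 0.1
¬c: Gödel ¬ of 0.68 = 0 (operand ≠ 0)
((d ∧ c) ⊃ ¬c): 0.1 > 0, so result = 0
(((d ∧ c) ⊃ ¬c) ∧ b) = min(0, 0.88) = 0
((((d ∧ c) ⊃ ¬c) ∧ b) ⊃ d): 0 ≤ 0.1, so result = 1
(((d ⊃ (a ∨ a)) ∨ a) ⊃ ((((d ∧ c) ⊃ ¬c) ∧ b) ⊃ d)): 1 ≤ 1, so result = 1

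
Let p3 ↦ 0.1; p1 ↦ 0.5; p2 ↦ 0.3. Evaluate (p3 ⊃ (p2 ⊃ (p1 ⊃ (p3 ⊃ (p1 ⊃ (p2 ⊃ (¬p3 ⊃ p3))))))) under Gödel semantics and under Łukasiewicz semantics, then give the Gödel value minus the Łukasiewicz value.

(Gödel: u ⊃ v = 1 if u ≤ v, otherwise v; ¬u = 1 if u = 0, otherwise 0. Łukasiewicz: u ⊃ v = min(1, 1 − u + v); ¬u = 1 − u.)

0.00

Gödel evaluation:
  ¬p3: Gödel ¬ of 0.1 = 0 (operand ≠ 0)
  (¬p3 ⊃ p3): 0 ≤ 0.1, so result = 1
  (p2 ⊃ (¬p3 ⊃ p3)): 0.3 ≤ 1, so result = 1
  (p1 ⊃ (p2 ⊃ (¬p3 ⊃ p3))): 0.5 ≤ 1, so result = 1
  (p3 ⊃ (p1 ⊃ (p2 ⊃ (¬p3 ⊃ p3)))): 0.1 ≤ 1, so result = 1
  (p1 ⊃ (p3 ⊃ (p1 ⊃ (p2 ⊃ (¬p3 ⊃ p3))))): 0.5 ≤ 1, so result = 1
  (p2 ⊃ (p1 ⊃ (p3 ⊃ (p1 ⊃ (p2 ⊃ (¬p3 ⊃ p3)))))): 0.3 ≤ 1, so result = 1
  (p3 ⊃ (p2 ⊃ (p1 ⊃ (p3 ⊃ (p1 ⊃ (p2 ⊃ (¬p3 ⊃ p3))))))): 0.1 ≤ 1, so result = 1
  Gödel value = 1
Łukasiewicz evaluation:
  ¬p3: Łukasiewicz ¬ gives 1 − 0.1 = 0.9
  (¬p3 ⊃ p3): min(1, 1 − 0.9 + 0.1) = 0.2
  (p2 ⊃ (¬p3 ⊃ p3)): min(1, 1 − 0.3 + 0.2) = 0.9
  (p1 ⊃ (p2 ⊃ (¬p3 ⊃ p3))): min(1, 1 − 0.5 + 0.9) = 1
  (p3 ⊃ (p1 ⊃ (p2 ⊃ (¬p3 ⊃ p3)))): min(1, 1 − 0.1 + 1) = 1
  (p1 ⊃ (p3 ⊃ (p1 ⊃ (p2 ⊃ (¬p3 ⊃ p3))))): min(1, 1 − 0.5 + 1) = 1
  (p2 ⊃ (p1 ⊃ (p3 ⊃ (p1 ⊃ (p2 ⊃ (¬p3 ⊃ p3)))))): min(1, 1 − 0.3 + 1) = 1
  (p3 ⊃ (p2 ⊃ (p1 ⊃ (p3 ⊃ (p1 ⊃ (p2 ⊃ (¬p3 ⊃ p3))))))): min(1, 1 − 0.1 + 1) = 1
  Łukasiewicz value = 1
Difference: 1 − 1 = 0.00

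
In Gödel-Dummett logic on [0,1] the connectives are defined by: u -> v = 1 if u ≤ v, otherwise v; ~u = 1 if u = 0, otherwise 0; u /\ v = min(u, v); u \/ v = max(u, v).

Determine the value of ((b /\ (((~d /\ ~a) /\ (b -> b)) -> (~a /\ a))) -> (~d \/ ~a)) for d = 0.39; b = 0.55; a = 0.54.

~d: Gödel ¬ of 0.39 = 0 (operand ≠ 0)
~a: Gödel ¬ of 0.54 = 0 (operand ≠ 0)
(~d /\ ~a) = min(0, 0) = 0
(b -> b): 0.55 ≤ 0.55, so result = 1
((~d /\ ~a) /\ (b -> b)) = min(0, 1) = 0
~a: Gödel ¬ of 0.54 = 0 (operand ≠ 0)
(~a /\ a) = min(0, 0.54) = 0
(((~d /\ ~a) /\ (b -> b)) -> (~a /\ a)): 0 ≤ 0, so result = 1
(b /\ (((~d /\ ~a) /\ (b -> b)) -> (~a /\ a))) = min(0.55, 1) = 0.55
~d: Gödel ¬ of 0.39 = 0 (operand ≠ 0)
~a: Gödel ¬ of 0.54 = 0 (operand ≠ 0)
(~d \/ ~a) = max(0, 0) = 0
((b /\ (((~d /\ ~a) /\ (b -> b)) -> (~a /\ a))) -> (~d \/ ~a)): 0.55 > 0, so result = 0

0.00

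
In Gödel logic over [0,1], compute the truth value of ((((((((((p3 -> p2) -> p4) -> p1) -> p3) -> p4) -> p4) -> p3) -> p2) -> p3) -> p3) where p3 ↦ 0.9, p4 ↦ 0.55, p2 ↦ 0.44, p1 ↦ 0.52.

0.90

(p3 -> p2): 0.9 > 0.44, so result = 0.44
((p3 -> p2) -> p4): 0.44 ≤ 0.55, so result = 1
(((p3 -> p2) -> p4) -> p1): 1 > 0.52, so result = 0.52
((((p3 -> p2) -> p4) -> p1) -> p3): 0.52 ≤ 0.9, so result = 1
(((((p3 -> p2) -> p4) -> p1) -> p3) -> p4): 1 > 0.55, so result = 0.55
((((((p3 -> p2) -> p4) -> p1) -> p3) -> p4) -> p4): 0.55 ≤ 0.55, so result = 1
(((((((p3 -> p2) -> p4) -> p1) -> p3) -> p4) -> p4) -> p3): 1 > 0.9, so result = 0.9
((((((((p3 -> p2) -> p4) -> p1) -> p3) -> p4) -> p4) -> p3) -> p2): 0.9 > 0.44, so result = 0.44
(((((((((p3 -> p2) -> p4) -> p1) -> p3) -> p4) -> p4) -> p3) -> p2) -> p3): 0.44 ≤ 0.9, so result = 1
((((((((((p3 -> p2) -> p4) -> p1) -> p3) -> p4) -> p4) -> p3) -> p2) -> p3) -> p3): 1 > 0.9, so result = 0.9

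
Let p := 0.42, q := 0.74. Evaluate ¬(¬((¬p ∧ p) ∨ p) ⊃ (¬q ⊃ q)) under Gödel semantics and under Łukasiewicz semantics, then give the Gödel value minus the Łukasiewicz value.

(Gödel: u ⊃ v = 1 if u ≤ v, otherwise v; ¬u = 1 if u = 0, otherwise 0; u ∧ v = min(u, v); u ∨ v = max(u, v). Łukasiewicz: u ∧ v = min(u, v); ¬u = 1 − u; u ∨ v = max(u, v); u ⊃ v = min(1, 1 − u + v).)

0.00

Gödel evaluation:
  ¬p: Gödel ¬ of 0.42 = 0 (operand ≠ 0)
  (¬p ∧ p) = min(0, 0.42) = 0
  ((¬p ∧ p) ∨ p) = max(0, 0.42) = 0.42
  ¬((¬p ∧ p) ∨ p): Gödel ¬ of 0.42 = 0 (operand ≠ 0)
  ¬q: Gödel ¬ of 0.74 = 0 (operand ≠ 0)
  (¬q ⊃ q): 0 ≤ 0.74, so result = 1
  (¬((¬p ∧ p) ∨ p) ⊃ (¬q ⊃ q)): 0 ≤ 1, so result = 1
  ¬(¬((¬p ∧ p) ∨ p) ⊃ (¬q ⊃ q)): Gödel ¬ of 1 = 0 (operand ≠ 0)
  Gödel value = 0
Łukasiewicz evaluation:
  ¬p: Łukasiewicz ¬ gives 1 − 0.42 = 0.58
  (¬p ∧ p) = min(0.58, 0.42) = 0.42
  ((¬p ∧ p) ∨ p) = max(0.42, 0.42) = 0.42
  ¬((¬p ∧ p) ∨ p): Łukasiewicz ¬ gives 1 − 0.42 = 0.58
  ¬q: Łukasiewicz ¬ gives 1 − 0.74 = 0.26
  (¬q ⊃ q): min(1, 1 − 0.26 + 0.74) = 1
  (¬((¬p ∧ p) ∨ p) ⊃ (¬q ⊃ q)): min(1, 1 − 0.58 + 1) = 1
  ¬(¬((¬p ∧ p) ∨ p) ⊃ (¬q ⊃ q)): Łukasiewicz ¬ gives 1 − 1 = 0
  Łukasiewicz value = 0
Difference: 0 − 0 = 0.00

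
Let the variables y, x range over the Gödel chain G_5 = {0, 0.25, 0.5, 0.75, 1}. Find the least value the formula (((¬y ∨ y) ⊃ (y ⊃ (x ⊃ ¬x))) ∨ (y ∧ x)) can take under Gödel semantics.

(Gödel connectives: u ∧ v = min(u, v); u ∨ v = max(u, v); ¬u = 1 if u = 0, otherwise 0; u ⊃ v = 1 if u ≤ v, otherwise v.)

0.25

The minimum is attained at y = 0.25, x = 0.25:
  ¬y: Gödel ¬ of 0.25 = 0 (operand ≠ 0)
  (¬y ∨ y) = max(0, 0.25) = 0.25
  ¬x: Gödel ¬ of 0.25 = 0 (operand ≠ 0)
  (x ⊃ ¬x): 0.25 > 0, so result = 0
  (y ⊃ (x ⊃ ¬x)): 0.25 > 0, so result = 0
  ((¬y ∨ y) ⊃ (y ⊃ (x ⊃ ¬x))): 0.25 > 0, so result = 0
  (y ∧ x) = min(0.25, 0.25) = 0.25
  (((¬y ∨ y) ⊃ (y ⊃ (x ⊃ ¬x))) ∨ (y ∧ x)) = max(0, 0.25) = 0.25
Checking all 25 assignments confirms none give a value below 0.25.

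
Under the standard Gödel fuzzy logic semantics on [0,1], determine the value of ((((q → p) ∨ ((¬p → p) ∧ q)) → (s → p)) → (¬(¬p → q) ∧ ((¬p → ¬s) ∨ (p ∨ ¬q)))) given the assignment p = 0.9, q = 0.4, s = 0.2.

0.00

(q → p): 0.4 ≤ 0.9, so result = 1
¬p: Gödel ¬ of 0.9 = 0 (operand ≠ 0)
(¬p → p): 0 ≤ 0.9, so result = 1
((¬p → p) ∧ q) = min(1, 0.4) = 0.4
((q → p) ∨ ((¬p → p) ∧ q)) = max(1, 0.4) = 1
(s → p): 0.2 ≤ 0.9, so result = 1
(((q → p) ∨ ((¬p → p) ∧ q)) → (s → p)): 1 ≤ 1, so result = 1
¬p: Gödel ¬ of 0.9 = 0 (operand ≠ 0)
(¬p → q): 0 ≤ 0.4, so result = 1
¬(¬p → q): Gödel ¬ of 1 = 0 (operand ≠ 0)
¬p: Gödel ¬ of 0.9 = 0 (operand ≠ 0)
¬s: Gödel ¬ of 0.2 = 0 (operand ≠ 0)
(¬p → ¬s): 0 ≤ 0, so result = 1
¬q: Gödel ¬ of 0.4 = 0 (operand ≠ 0)
(p ∨ ¬q) = max(0.9, 0) = 0.9
((¬p → ¬s) ∨ (p ∨ ¬q)) = max(1, 0.9) = 1
(¬(¬p → q) ∧ ((¬p → ¬s) ∨ (p ∨ ¬q))) = min(0, 1) = 0
((((q → p) ∨ ((¬p → p) ∧ q)) → (s → p)) → (¬(¬p → q) ∧ ((¬p → ¬s) ∨ (p ∨ ¬q)))): 1 > 0, so result = 0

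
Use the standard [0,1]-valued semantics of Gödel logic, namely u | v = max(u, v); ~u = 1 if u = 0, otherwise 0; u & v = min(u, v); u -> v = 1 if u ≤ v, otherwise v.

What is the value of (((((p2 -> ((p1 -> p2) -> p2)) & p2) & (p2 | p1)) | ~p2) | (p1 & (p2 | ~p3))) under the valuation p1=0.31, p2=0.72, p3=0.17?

(p1 -> p2): 0.31 ≤ 0.72, so result = 1
((p1 -> p2) -> p2): 1 > 0.72, so result = 0.72
(p2 -> ((p1 -> p2) -> p2)): 0.72 ≤ 0.72, so result = 1
((p2 -> ((p1 -> p2) -> p2)) & p2) = min(1, 0.72) = 0.72
(p2 | p1) = max(0.72, 0.31) = 0.72
(((p2 -> ((p1 -> p2) -> p2)) & p2) & (p2 | p1)) = min(0.72, 0.72) = 0.72
~p2: Gödel ¬ of 0.72 = 0 (operand ≠ 0)
((((p2 -> ((p1 -> p2) -> p2)) & p2) & (p2 | p1)) | ~p2) = max(0.72, 0) = 0.72
~p3: Gödel ¬ of 0.17 = 0 (operand ≠ 0)
(p2 | ~p3) = max(0.72, 0) = 0.72
(p1 & (p2 | ~p3)) = min(0.31, 0.72) = 0.31
(((((p2 -> ((p1 -> p2) -> p2)) & p2) & (p2 | p1)) | ~p2) | (p1 & (p2 | ~p3))) = max(0.72, 0.31) = 0.72

0.72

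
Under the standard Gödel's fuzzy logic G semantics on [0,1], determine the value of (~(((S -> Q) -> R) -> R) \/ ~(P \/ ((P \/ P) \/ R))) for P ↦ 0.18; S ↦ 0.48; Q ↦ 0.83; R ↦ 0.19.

(S -> Q): 0.48 ≤ 0.83, so result = 1
((S -> Q) -> R): 1 > 0.19, so result = 0.19
(((S -> Q) -> R) -> R): 0.19 ≤ 0.19, so result = 1
~(((S -> Q) -> R) -> R): Gödel ¬ of 1 = 0 (operand ≠ 0)
(P \/ P) = max(0.18, 0.18) = 0.18
((P \/ P) \/ R) = max(0.18, 0.19) = 0.19
(P \/ ((P \/ P) \/ R)) = max(0.18, 0.19) = 0.19
~(P \/ ((P \/ P) \/ R)): Gödel ¬ of 0.19 = 0 (operand ≠ 0)
(~(((S -> Q) -> R) -> R) \/ ~(P \/ ((P \/ P) \/ R))) = max(0, 0) = 0

0.00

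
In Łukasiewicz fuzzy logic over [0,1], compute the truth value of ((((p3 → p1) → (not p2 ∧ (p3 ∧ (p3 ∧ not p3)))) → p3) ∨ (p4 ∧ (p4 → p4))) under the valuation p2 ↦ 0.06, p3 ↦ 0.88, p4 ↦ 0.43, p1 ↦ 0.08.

0.96

(p3 → p1): min(1, 1 − 0.88 + 0.08) = 0.2
not p2: Łukasiewicz ¬ gives 1 − 0.06 = 0.94
not p3: Łukasiewicz ¬ gives 1 − 0.88 = 0.12
(p3 ∧ not p3) = min(0.88, 0.12) = 0.12
(p3 ∧ (p3 ∧ not p3)) = min(0.88, 0.12) = 0.12
(not p2 ∧ (p3 ∧ (p3 ∧ not p3))) = min(0.94, 0.12) = 0.12
((p3 → p1) → (not p2 ∧ (p3 ∧ (p3 ∧ not p3)))): min(1, 1 − 0.2 + 0.12) = 0.92
(((p3 → p1) → (not p2 ∧ (p3 ∧ (p3 ∧ not p3)))) → p3): min(1, 1 − 0.92 + 0.88) = 0.96
(p4 → p4): min(1, 1 − 0.43 + 0.43) = 1
(p4 ∧ (p4 → p4)) = min(0.43, 1) = 0.43
((((p3 → p1) → (not p2 ∧ (p3 ∧ (p3 ∧ not p3)))) → p3) ∨ (p4 ∧ (p4 → p4))) = max(0.96, 0.43) = 0.96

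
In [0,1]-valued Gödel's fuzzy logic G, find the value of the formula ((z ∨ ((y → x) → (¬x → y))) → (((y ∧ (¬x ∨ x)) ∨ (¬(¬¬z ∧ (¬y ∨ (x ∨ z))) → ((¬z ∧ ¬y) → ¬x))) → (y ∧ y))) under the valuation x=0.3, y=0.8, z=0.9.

0.80

(y → x): 0.8 > 0.3, so result = 0.3
¬x: Gödel ¬ of 0.3 = 0 (operand ≠ 0)
(¬x → y): 0 ≤ 0.8, so result = 1
((y → x) → (¬x → y)): 0.3 ≤ 1, so result = 1
(z ∨ ((y → x) → (¬x → y))) = max(0.9, 1) = 1
¬x: Gödel ¬ of 0.3 = 0 (operand ≠ 0)
(¬x ∨ x) = max(0, 0.3) = 0.3
(y ∧ (¬x ∨ x)) = min(0.8, 0.3) = 0.3
¬z: Gödel ¬ of 0.9 = 0 (operand ≠ 0)
¬¬z: Gödel ¬ of 0 = 1 (operand is 0)
¬y: Gödel ¬ of 0.8 = 0 (operand ≠ 0)
(x ∨ z) = max(0.3, 0.9) = 0.9
(¬y ∨ (x ∨ z)) = max(0, 0.9) = 0.9
(¬¬z ∧ (¬y ∨ (x ∨ z))) = min(1, 0.9) = 0.9
¬(¬¬z ∧ (¬y ∨ (x ∨ z))): Gödel ¬ of 0.9 = 0 (operand ≠ 0)
¬z: Gödel ¬ of 0.9 = 0 (operand ≠ 0)
¬y: Gödel ¬ of 0.8 = 0 (operand ≠ 0)
(¬z ∧ ¬y) = min(0, 0) = 0
¬x: Gödel ¬ of 0.3 = 0 (operand ≠ 0)
((¬z ∧ ¬y) → ¬x): 0 ≤ 0, so result = 1
(¬(¬¬z ∧ (¬y ∨ (x ∨ z))) → ((¬z ∧ ¬y) → ¬x)): 0 ≤ 1, so result = 1
((y ∧ (¬x ∨ x)) ∨ (¬(¬¬z ∧ (¬y ∨ (x ∨ z))) → ((¬z ∧ ¬y) → ¬x))) = max(0.3, 1) = 1
(y ∧ y) = min(0.8, 0.8) = 0.8
(((y ∧ (¬x ∨ x)) ∨ (¬(¬¬z ∧ (¬y ∨ (x ∨ z))) → ((¬z ∧ ¬y) → ¬x))) → (y ∧ y)): 1 > 0.8, so result = 0.8
((z ∨ ((y → x) → (¬x → y))) → (((y ∧ (¬x ∨ x)) ∨ (¬(¬¬z ∧ (¬y ∨ (x ∨ z))) → ((¬z ∧ ¬y) → ¬x))) → (y ∧ y))): 1 > 0.8, so result = 0.8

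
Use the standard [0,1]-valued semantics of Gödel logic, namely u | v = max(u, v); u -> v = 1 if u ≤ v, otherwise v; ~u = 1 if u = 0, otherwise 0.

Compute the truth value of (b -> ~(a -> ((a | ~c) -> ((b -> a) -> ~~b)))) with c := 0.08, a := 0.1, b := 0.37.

~c: Gödel ¬ of 0.08 = 0 (operand ≠ 0)
(a | ~c) = max(0.1, 0) = 0.1
(b -> a): 0.37 > 0.1, so result = 0.1
~b: Gödel ¬ of 0.37 = 0 (operand ≠ 0)
~~b: Gödel ¬ of 0 = 1 (operand is 0)
((b -> a) -> ~~b): 0.1 ≤ 1, so result = 1
((a | ~c) -> ((b -> a) -> ~~b)): 0.1 ≤ 1, so result = 1
(a -> ((a | ~c) -> ((b -> a) -> ~~b))): 0.1 ≤ 1, so result = 1
~(a -> ((a | ~c) -> ((b -> a) -> ~~b))): Gödel ¬ of 1 = 0 (operand ≠ 0)
(b -> ~(a -> ((a | ~c) -> ((b -> a) -> ~~b)))): 0.37 > 0, so result = 0

0.00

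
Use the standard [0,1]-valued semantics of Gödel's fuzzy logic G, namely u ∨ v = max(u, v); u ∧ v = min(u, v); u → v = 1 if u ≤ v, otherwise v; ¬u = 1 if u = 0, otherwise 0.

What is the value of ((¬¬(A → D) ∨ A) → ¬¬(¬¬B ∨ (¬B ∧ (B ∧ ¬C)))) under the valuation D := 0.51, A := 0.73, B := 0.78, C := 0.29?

1.00

(A → D): 0.73 > 0.51, so result = 0.51
¬(A → D): Gödel ¬ of 0.51 = 0 (operand ≠ 0)
¬¬(A → D): Gödel ¬ of 0 = 1 (operand is 0)
(¬¬(A → D) ∨ A) = max(1, 0.73) = 1
¬B: Gödel ¬ of 0.78 = 0 (operand ≠ 0)
¬¬B: Gödel ¬ of 0 = 1 (operand is 0)
¬B: Gödel ¬ of 0.78 = 0 (operand ≠ 0)
¬C: Gödel ¬ of 0.29 = 0 (operand ≠ 0)
(B ∧ ¬C) = min(0.78, 0) = 0
(¬B ∧ (B ∧ ¬C)) = min(0, 0) = 0
(¬¬B ∨ (¬B ∧ (B ∧ ¬C))) = max(1, 0) = 1
¬(¬¬B ∨ (¬B ∧ (B ∧ ¬C))): Gödel ¬ of 1 = 0 (operand ≠ 0)
¬¬(¬¬B ∨ (¬B ∧ (B ∧ ¬C))): Gödel ¬ of 0 = 1 (operand is 0)
((¬¬(A → D) ∨ A) → ¬¬(¬¬B ∨ (¬B ∧ (B ∧ ¬C)))): 1 ≤ 1, so result = 1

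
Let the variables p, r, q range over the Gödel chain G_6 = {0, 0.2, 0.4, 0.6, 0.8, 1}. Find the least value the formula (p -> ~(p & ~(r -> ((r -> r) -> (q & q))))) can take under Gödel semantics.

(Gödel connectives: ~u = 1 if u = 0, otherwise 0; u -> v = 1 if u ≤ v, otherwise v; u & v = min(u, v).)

The minimum is attained at p = 0.2, r = 0.2, q = 0:
  (r -> r): 0.2 ≤ 0.2, so result = 1
  (q & q) = min(0, 0) = 0
  ((r -> r) -> (q & q)): 1 > 0, so result = 0
  (r -> ((r -> r) -> (q & q))): 0.2 > 0, so result = 0
  ~(r -> ((r -> r) -> (q & q))): Gödel ¬ of 0 = 1 (operand is 0)
  (p & ~(r -> ((r -> r) -> (q & q)))) = min(0.2, 1) = 0.2
  ~(p & ~(r -> ((r -> r) -> (q & q)))): Gödel ¬ of 0.2 = 0 (operand ≠ 0)
  (p -> ~(p & ~(r -> ((r -> r) -> (q & q))))): 0.2 > 0, so result = 0
Checking all 216 assignments confirms none give a value below 0.00.

0.00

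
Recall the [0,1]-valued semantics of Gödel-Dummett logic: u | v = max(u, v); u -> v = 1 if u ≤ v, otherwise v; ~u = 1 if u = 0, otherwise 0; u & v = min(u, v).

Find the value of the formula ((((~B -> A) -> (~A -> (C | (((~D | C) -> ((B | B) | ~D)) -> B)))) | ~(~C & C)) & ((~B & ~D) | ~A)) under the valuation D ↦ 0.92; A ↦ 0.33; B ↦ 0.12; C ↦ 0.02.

~B: Gödel ¬ of 0.12 = 0 (operand ≠ 0)
(~B -> A): 0 ≤ 0.33, so result = 1
~A: Gödel ¬ of 0.33 = 0 (operand ≠ 0)
~D: Gödel ¬ of 0.92 = 0 (operand ≠ 0)
(~D | C) = max(0, 0.02) = 0.02
(B | B) = max(0.12, 0.12) = 0.12
~D: Gödel ¬ of 0.92 = 0 (operand ≠ 0)
((B | B) | ~D) = max(0.12, 0) = 0.12
((~D | C) -> ((B | B) | ~D)): 0.02 ≤ 0.12, so result = 1
(((~D | C) -> ((B | B) | ~D)) -> B): 1 > 0.12, so result = 0.12
(C | (((~D | C) -> ((B | B) | ~D)) -> B)) = max(0.02, 0.12) = 0.12
(~A -> (C | (((~D | C) -> ((B | B) | ~D)) -> B))): 0 ≤ 0.12, so result = 1
((~B -> A) -> (~A -> (C | (((~D | C) -> ((B | B) | ~D)) -> B)))): 1 ≤ 1, so result = 1
~C: Gödel ¬ of 0.02 = 0 (operand ≠ 0)
(~C & C) = min(0, 0.02) = 0
~(~C & C): Gödel ¬ of 0 = 1 (operand is 0)
(((~B -> A) -> (~A -> (C | (((~D | C) -> ((B | B) | ~D)) -> B)))) | ~(~C & C)) = max(1, 1) = 1
~B: Gödel ¬ of 0.12 = 0 (operand ≠ 0)
~D: Gödel ¬ of 0.92 = 0 (operand ≠ 0)
(~B & ~D) = min(0, 0) = 0
~A: Gödel ¬ of 0.33 = 0 (operand ≠ 0)
((~B & ~D) | ~A) = max(0, 0) = 0
((((~B -> A) -> (~A -> (C | (((~D | C) -> ((B | B) | ~D)) -> B)))) | ~(~C & C)) & ((~B & ~D) | ~A)) = min(1, 0) = 0

0.00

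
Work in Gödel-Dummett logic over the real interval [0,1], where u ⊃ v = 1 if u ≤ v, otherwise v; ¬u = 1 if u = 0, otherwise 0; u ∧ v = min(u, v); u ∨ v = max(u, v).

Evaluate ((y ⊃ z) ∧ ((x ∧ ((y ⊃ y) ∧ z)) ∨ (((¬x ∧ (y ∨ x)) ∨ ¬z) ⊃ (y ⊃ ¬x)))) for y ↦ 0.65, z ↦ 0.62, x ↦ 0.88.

0.62

(y ⊃ z): 0.65 > 0.62, so result = 0.62
(y ⊃ y): 0.65 ≤ 0.65, so result = 1
((y ⊃ y) ∧ z) = min(1, 0.62) = 0.62
(x ∧ ((y ⊃ y) ∧ z)) = min(0.88, 0.62) = 0.62
¬x: Gödel ¬ of 0.88 = 0 (operand ≠ 0)
(y ∨ x) = max(0.65, 0.88) = 0.88
(¬x ∧ (y ∨ x)) = min(0, 0.88) = 0
¬z: Gödel ¬ of 0.62 = 0 (operand ≠ 0)
((¬x ∧ (y ∨ x)) ∨ ¬z) = max(0, 0) = 0
¬x: Gödel ¬ of 0.88 = 0 (operand ≠ 0)
(y ⊃ ¬x): 0.65 > 0, so result = 0
(((¬x ∧ (y ∨ x)) ∨ ¬z) ⊃ (y ⊃ ¬x)): 0 ≤ 0, so result = 1
((x ∧ ((y ⊃ y) ∧ z)) ∨ (((¬x ∧ (y ∨ x)) ∨ ¬z) ⊃ (y ⊃ ¬x))) = max(0.62, 1) = 1
((y ⊃ z) ∧ ((x ∧ ((y ⊃ y) ∧ z)) ∨ (((¬x ∧ (y ∨ x)) ∨ ¬z) ⊃ (y ⊃ ¬x)))) = min(0.62, 1) = 0.62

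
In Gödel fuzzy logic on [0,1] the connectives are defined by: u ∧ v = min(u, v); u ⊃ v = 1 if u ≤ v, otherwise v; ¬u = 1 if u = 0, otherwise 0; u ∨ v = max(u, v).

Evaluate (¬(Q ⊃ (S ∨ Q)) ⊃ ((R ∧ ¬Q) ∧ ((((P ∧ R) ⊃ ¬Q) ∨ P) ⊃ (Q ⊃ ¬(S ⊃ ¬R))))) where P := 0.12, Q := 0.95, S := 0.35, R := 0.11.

1.00

(S ∨ Q) = max(0.35, 0.95) = 0.95
(Q ⊃ (S ∨ Q)): 0.95 ≤ 0.95, so result = 1
¬(Q ⊃ (S ∨ Q)): Gödel ¬ of 1 = 0 (operand ≠ 0)
¬Q: Gödel ¬ of 0.95 = 0 (operand ≠ 0)
(R ∧ ¬Q) = min(0.11, 0) = 0
(P ∧ R) = min(0.12, 0.11) = 0.11
¬Q: Gödel ¬ of 0.95 = 0 (operand ≠ 0)
((P ∧ R) ⊃ ¬Q): 0.11 > 0, so result = 0
(((P ∧ R) ⊃ ¬Q) ∨ P) = max(0, 0.12) = 0.12
¬R: Gödel ¬ of 0.11 = 0 (operand ≠ 0)
(S ⊃ ¬R): 0.35 > 0, so result = 0
¬(S ⊃ ¬R): Gödel ¬ of 0 = 1 (operand is 0)
(Q ⊃ ¬(S ⊃ ¬R)): 0.95 ≤ 1, so result = 1
((((P ∧ R) ⊃ ¬Q) ∨ P) ⊃ (Q ⊃ ¬(S ⊃ ¬R))): 0.12 ≤ 1, so result = 1
((R ∧ ¬Q) ∧ ((((P ∧ R) ⊃ ¬Q) ∨ P) ⊃ (Q ⊃ ¬(S ⊃ ¬R)))) = min(0, 1) = 0
(¬(Q ⊃ (S ∨ Q)) ⊃ ((R ∧ ¬Q) ∧ ((((P ∧ R) ⊃ ¬Q) ∨ P) ⊃ (Q ⊃ ¬(S ⊃ ¬R))))): 0 ≤ 0, so result = 1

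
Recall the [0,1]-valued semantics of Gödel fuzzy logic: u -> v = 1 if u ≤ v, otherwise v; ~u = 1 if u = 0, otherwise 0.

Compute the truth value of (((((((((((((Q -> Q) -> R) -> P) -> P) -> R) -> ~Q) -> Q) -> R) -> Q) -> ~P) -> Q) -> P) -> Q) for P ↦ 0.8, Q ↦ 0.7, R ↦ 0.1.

(Q -> Q): 0.7 ≤ 0.7, so result = 1
((Q -> Q) -> R): 1 > 0.1, so result = 0.1
(((Q -> Q) -> R) -> P): 0.1 ≤ 0.8, so result = 1
((((Q -> Q) -> R) -> P) -> P): 1 > 0.8, so result = 0.8
(((((Q -> Q) -> R) -> P) -> P) -> R): 0.8 > 0.1, so result = 0.1
~Q: Gödel ¬ of 0.7 = 0 (operand ≠ 0)
((((((Q -> Q) -> R) -> P) -> P) -> R) -> ~Q): 0.1 > 0, so result = 0
(((((((Q -> Q) -> R) -> P) -> P) -> R) -> ~Q) -> Q): 0 ≤ 0.7, so result = 1
((((((((Q -> Q) -> R) -> P) -> P) -> R) -> ~Q) -> Q) -> R): 1 > 0.1, so result = 0.1
(((((((((Q -> Q) -> R) -> P) -> P) -> R) -> ~Q) -> Q) -> R) -> Q): 0.1 ≤ 0.7, so result = 1
~P: Gödel ¬ of 0.8 = 0 (operand ≠ 0)
((((((((((Q -> Q) -> R) -> P) -> P) -> R) -> ~Q) -> Q) -> R) -> Q) -> ~P): 1 > 0, so result = 0
(((((((((((Q -> Q) -> R) -> P) -> P) -> R) -> ~Q) -> Q) -> R) -> Q) -> ~P) -> Q): 0 ≤ 0.7, so result = 1
((((((((((((Q -> Q) -> R) -> P) -> P) -> R) -> ~Q) -> Q) -> R) -> Q) -> ~P) -> Q) -> P): 1 > 0.8, so result = 0.8
(((((((((((((Q -> Q) -> R) -> P) -> P) -> R) -> ~Q) -> Q) -> R) -> Q) -> ~P) -> Q) -> P) -> Q): 0.8 > 0.7, so result = 0.7

0.70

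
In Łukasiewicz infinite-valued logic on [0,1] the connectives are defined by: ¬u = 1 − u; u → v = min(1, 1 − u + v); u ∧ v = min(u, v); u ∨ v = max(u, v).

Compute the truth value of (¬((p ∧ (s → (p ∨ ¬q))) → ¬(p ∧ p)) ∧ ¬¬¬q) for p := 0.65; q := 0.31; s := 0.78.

0.30

¬q: Łukasiewicz ¬ gives 1 − 0.31 = 0.69
(p ∨ ¬q) = max(0.65, 0.69) = 0.69
(s → (p ∨ ¬q)): min(1, 1 − 0.78 + 0.69) = 0.91
(p ∧ (s → (p ∨ ¬q))) = min(0.65, 0.91) = 0.65
(p ∧ p) = min(0.65, 0.65) = 0.65
¬(p ∧ p): Łukasiewicz ¬ gives 1 − 0.65 = 0.35
((p ∧ (s → (p ∨ ¬q))) → ¬(p ∧ p)): min(1, 1 − 0.65 + 0.35) = 0.7
¬((p ∧ (s → (p ∨ ¬q))) → ¬(p ∧ p)): Łukasiewicz ¬ gives 1 − 0.7 = 0.3
¬q: Łukasiewicz ¬ gives 1 − 0.31 = 0.69
¬¬q: Łukasiewicz ¬ gives 1 − 0.69 = 0.31
¬¬¬q: Łukasiewicz ¬ gives 1 − 0.31 = 0.69
(¬((p ∧ (s → (p ∨ ¬q))) → ¬(p ∧ p)) ∧ ¬¬¬q) = min(0.3, 0.69) = 0.3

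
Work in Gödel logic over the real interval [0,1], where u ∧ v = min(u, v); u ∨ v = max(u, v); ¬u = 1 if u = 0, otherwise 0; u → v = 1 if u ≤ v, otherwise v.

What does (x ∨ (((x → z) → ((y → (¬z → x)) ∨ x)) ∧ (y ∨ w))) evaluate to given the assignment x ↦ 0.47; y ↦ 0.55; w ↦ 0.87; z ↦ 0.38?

(x → z): 0.47 > 0.38, so result = 0.38
¬z: Gödel ¬ of 0.38 = 0 (operand ≠ 0)
(¬z → x): 0 ≤ 0.47, so result = 1
(y → (¬z → x)): 0.55 ≤ 1, so result = 1
((y → (¬z → x)) ∨ x) = max(1, 0.47) = 1
((x → z) → ((y → (¬z → x)) ∨ x)): 0.38 ≤ 1, so result = 1
(y ∨ w) = max(0.55, 0.87) = 0.87
(((x → z) → ((y → (¬z → x)) ∨ x)) ∧ (y ∨ w)) = min(1, 0.87) = 0.87
(x ∨ (((x → z) → ((y → (¬z → x)) ∨ x)) ∧ (y ∨ w))) = max(0.47, 0.87) = 0.87

0.87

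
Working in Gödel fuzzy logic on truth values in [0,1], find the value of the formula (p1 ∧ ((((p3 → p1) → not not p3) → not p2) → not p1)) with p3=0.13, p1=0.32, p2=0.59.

0.32

(p3 → p1): 0.13 ≤ 0.32, so result = 1
not p3: Gödel ¬ of 0.13 = 0 (operand ≠ 0)
not not p3: Gödel ¬ of 0 = 1 (operand is 0)
((p3 → p1) → not not p3): 1 ≤ 1, so result = 1
not p2: Gödel ¬ of 0.59 = 0 (operand ≠ 0)
(((p3 → p1) → not not p3) → not p2): 1 > 0, so result = 0
not p1: Gödel ¬ of 0.32 = 0 (operand ≠ 0)
((((p3 → p1) → not not p3) → not p2) → not p1): 0 ≤ 0, so result = 1
(p1 ∧ ((((p3 → p1) → not not p3) → not p2) → not p1)) = min(0.32, 1) = 0.32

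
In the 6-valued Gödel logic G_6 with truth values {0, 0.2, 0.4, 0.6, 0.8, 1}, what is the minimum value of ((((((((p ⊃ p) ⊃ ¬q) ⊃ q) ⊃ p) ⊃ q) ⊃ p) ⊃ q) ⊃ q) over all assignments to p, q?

The minimum is attained at p = 0, q = 0.2:
  (p ⊃ p): 0 ≤ 0, so result = 1
  ¬q: Gödel ¬ of 0.2 = 0 (operand ≠ 0)
  ((p ⊃ p) ⊃ ¬q): 1 > 0, so result = 0
  (((p ⊃ p) ⊃ ¬q) ⊃ q): 0 ≤ 0.2, so result = 1
  ((((p ⊃ p) ⊃ ¬q) ⊃ q) ⊃ p): 1 > 0, so result = 0
  (((((p ⊃ p) ⊃ ¬q) ⊃ q) ⊃ p) ⊃ q): 0 ≤ 0.2, so result = 1
  ((((((p ⊃ p) ⊃ ¬q) ⊃ q) ⊃ p) ⊃ q) ⊃ p): 1 > 0, so result = 0
  (((((((p ⊃ p) ⊃ ¬q) ⊃ q) ⊃ p) ⊃ q) ⊃ p) ⊃ q): 0 ≤ 0.2, so result = 1
  ((((((((p ⊃ p) ⊃ ¬q) ⊃ q) ⊃ p) ⊃ q) ⊃ p) ⊃ q) ⊃ q): 1 > 0.2, so result = 0.2
Checking all 36 assignments confirms none give a value below 0.20.

0.20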